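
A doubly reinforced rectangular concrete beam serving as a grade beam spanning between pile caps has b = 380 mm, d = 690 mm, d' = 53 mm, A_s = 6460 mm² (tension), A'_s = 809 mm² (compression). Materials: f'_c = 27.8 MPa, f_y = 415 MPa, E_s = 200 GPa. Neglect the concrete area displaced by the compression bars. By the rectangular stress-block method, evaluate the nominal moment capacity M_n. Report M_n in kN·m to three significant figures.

M_n ≈ 1530 kN·m

Assume both tension and compression steel yield.
Net tension couple steel: A_s − A'_s = 5651 mm².
a = (A_s − A'_s) f_y / (0.85 f'_c b) = 2345165/(0.85 × 27.8 × 380) = 261.17 mm.
c = a/β₁ = 261.17/0.85 = 307.26 mm; ε'_s = 0.003(c − d')/c = 0.0025 ≥ f_y/E_s = 0.0021, so compression steel does yield.
M_n = (A_s − A'_s) f_y (d − a/2) + A'_s f_y (d − d') = [2345165 × (690 − 130.585) + 335735 × (690 − 53)] × 10⁻⁶ = 1311.92 + 213.86 = 1525.78 kN·m.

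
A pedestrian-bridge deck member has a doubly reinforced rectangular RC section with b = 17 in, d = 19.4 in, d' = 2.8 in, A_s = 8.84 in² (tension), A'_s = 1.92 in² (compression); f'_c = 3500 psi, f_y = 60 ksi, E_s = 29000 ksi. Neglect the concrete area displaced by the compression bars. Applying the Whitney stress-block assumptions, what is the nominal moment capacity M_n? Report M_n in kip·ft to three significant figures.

M_n ≈ 689 kip·ft

Assume both steels yield.
a = (A_s − A'_s) f_y/(0.85 f'_c b) = (8.84 − 1.92) × 60/(0.85 × 3.5 × 17) = 8.210 in.
c = a/β₁ = 8.210/0.85 = 9.659 in; ε'_s = 0.003(c − d')/c = 0.0021 ≥ ε_y = 0.0021, so the compression steel yields.
M_n = (A_s − A'_s) f_y (d − a/2) + A'_s f_y (d − d') = 415.2 × (19.4 − 4.105) + 115.2 × (19.4 − 2.8) = 6350.5 + 1912.3 = 8262.8 kip·in = 8262.8/12 = 688.57 kip·ft.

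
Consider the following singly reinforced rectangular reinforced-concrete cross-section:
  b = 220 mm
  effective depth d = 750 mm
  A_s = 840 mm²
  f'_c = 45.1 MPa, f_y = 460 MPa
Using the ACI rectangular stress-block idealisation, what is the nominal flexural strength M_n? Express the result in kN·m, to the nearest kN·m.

M_n ≈ 281 kN·m

T = A_s f_y = 840 × 460 = 386400 N = 386.4 kN.
From C = T: a = T/(0.85 f'_c b) = 386400/(0.85 × 45.1 × 220) = 45.82 mm.
M_n = T(d − a/2) = 386.4 kN × (750 − 22.91) mm = 280.95 kN·m.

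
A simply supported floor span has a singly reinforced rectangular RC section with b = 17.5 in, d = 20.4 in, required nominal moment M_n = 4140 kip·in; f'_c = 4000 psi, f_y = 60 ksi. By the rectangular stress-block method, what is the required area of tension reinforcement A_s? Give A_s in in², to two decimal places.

A_s ≈ 3.73 in²

From M_n = 0.85 f'_c a b (d − a/2):
a = d − √(d² − 2M_n/(0.85 f'_c b)) = 20.4 − √(20.4² − 2 × 4140/(0.85 × 4 × 17.5)) = 3.757 in.
A_s = 0.85 f'_c a b / f_y = 0.85 × 4 × 3.757 × 17.5 / 60 = 3.726 in².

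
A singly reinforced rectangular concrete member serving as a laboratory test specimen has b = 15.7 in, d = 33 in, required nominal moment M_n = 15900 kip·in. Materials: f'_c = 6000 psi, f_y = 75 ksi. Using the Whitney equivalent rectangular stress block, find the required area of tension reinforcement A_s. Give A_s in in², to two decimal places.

A_s ≈ 7.15 in²

From M_n = 0.85 f'_c a b (d − a/2):
a = d − √(d² − 2M_n/(0.85 f'_c b)) = 33 − √(33² − 2 × 15900/(0.85 × 6 × 15.7)) = 6.697 in.
A_s = 0.85 f'_c a b / f_y = 0.85 × 6 × 6.697 × 15.7 / 75 = 7.150 in².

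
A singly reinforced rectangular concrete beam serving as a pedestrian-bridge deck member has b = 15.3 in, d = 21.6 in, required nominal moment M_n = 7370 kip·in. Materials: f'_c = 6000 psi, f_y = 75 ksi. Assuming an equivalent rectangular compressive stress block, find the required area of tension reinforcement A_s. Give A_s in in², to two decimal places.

A_s ≈ 5.14 in²

From M_n = 0.85 f'_c a b (d − a/2):
a = d − √(d² − 2M_n/(0.85 f'_c b)) = 21.6 − √(21.6² − 2 × 7370/(0.85 × 6 × 15.3)) = 4.937 in.
A_s = 0.85 f'_c a b / f_y = 0.85 × 6 × 4.937 × 15.3 / 75 = 5.136 in².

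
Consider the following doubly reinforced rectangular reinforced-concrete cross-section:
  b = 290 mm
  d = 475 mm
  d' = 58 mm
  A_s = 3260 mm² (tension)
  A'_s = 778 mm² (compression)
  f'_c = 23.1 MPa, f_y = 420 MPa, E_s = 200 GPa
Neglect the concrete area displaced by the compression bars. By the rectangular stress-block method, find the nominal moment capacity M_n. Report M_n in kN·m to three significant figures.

Assume both tension and compression steel yield.
Net tension couple steel: A_s − A'_s = 2482 mm².
a = (A_s − A'_s) f_y / (0.85 f'_c b) = 1042440/(0.85 × 23.1 × 290) = 183.07 mm.
c = a/β₁ = 183.07/0.85 = 215.38 mm; ε'_s = 0.003(c − d')/c = 0.0022 ≥ f_y/E_s = 0.0021, so compression steel does yield.
M_n = (A_s − A'_s) f_y (d − a/2) + A'_s f_y (d − d') = [1042440 × (475 − 91.535) + 326760 × (475 − 58)] × 10⁻⁶ = 399.74 + 136.26 = 536.00 kN·m.

M_n ≈ 536 kN·m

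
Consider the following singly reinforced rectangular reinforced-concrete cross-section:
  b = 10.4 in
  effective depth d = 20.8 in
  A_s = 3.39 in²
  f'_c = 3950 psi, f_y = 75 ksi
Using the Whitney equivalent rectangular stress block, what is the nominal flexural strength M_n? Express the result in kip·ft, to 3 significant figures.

T = A_s f_y = 3.39 × 75 = 254.25 kips.
a = T/(0.85 f'_c b) = 254.25/(0.85 × 3.95 × 10.4) = 7.281 in.
M_n = T(d − a/2) = 254.25 × (20.8 − 3.6405) = 4362.8 kip·in = 4362.8/12 = 363.57 kip·ft.

M_n ≈ 364 kip·ft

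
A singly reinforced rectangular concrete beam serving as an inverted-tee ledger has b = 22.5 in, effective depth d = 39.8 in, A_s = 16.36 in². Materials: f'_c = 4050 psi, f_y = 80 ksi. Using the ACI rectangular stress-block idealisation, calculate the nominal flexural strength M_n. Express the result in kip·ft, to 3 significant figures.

M_n ≈ 3420 kip·ft

T = A_s f_y = 16.36 × 80 = 1308.8 kips.
a = T/(0.85 f'_c b) = 1308.8/(0.85 × 4.05 × 22.5) = 16.897 in.
M_n = T(d − a/2) = 1308.8 × (39.8 − 8.4485) = 41032.8 kip·in = 41032.8/12 = 3419.40 kip·ft.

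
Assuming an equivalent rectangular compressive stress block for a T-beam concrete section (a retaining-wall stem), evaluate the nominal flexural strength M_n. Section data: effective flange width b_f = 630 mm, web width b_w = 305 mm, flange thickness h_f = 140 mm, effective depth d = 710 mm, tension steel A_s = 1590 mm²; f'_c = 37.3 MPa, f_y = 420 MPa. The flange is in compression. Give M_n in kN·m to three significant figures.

Tension: T = A_s f_y = 1590 × 420 = 667800 N.
Try a within the flange: a = T/(0.85 f'_c b_f) = 667800/(0.85 × 37.3 × 630) = 33.43 mm.
Since a = 33.43 ≤ h_f = 140 mm, the stress block lies entirely in the flange; analyse as a rectangular beam of width b_f.
M_n = T(d − a/2) = 667800 × (710 − 16.715) = 462.98 × 10⁶ N·mm.
M_n = 462.98 kN·m.

M_n ≈ 463 kN·m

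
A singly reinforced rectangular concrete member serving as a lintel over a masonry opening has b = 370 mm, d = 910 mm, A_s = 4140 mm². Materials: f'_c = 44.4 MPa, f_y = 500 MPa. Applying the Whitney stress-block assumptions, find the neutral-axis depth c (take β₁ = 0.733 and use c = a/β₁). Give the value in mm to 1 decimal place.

c ≈ 202.2 mm

T = A_s f_y = 4140 × 500 = 2070000 N = 2070 kN.
Setting C = 0.85 f'_c a b equal to T: a = 2070000/(0.85 × 44.4 × 370) = 148.240 mm.
With β₁ = 0.733, c = a/β₁ = 148.240/0.733 = 202.2 mm.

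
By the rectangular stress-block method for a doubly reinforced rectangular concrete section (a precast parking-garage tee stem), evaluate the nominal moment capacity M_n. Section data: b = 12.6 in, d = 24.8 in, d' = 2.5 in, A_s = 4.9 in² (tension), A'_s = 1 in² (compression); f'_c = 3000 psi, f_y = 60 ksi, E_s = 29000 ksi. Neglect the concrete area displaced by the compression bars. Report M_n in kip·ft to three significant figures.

M_n ≈ 524 kip·ft

Assume both steels yield.
a = (A_s − A'_s) f_y/(0.85 f'_c b) = (4.9 − 1) × 60/(0.85 × 3 × 12.6) = 7.283 in.
c = a/β₁ = 7.283/0.85 = 8.568 in; ε'_s = 0.003(c − d')/c = 0.0021 ≥ ε_y = 0.0021, so the compression steel yields.
M_n = (A_s − A'_s) f_y (d − a/2) + A'_s f_y (d − d') = 234 × (24.8 − 3.6415) + 60 × (24.8 − 2.5) = 4951.1 + 1338.0 = 6289.1 kip·in = 6289.1/12 = 524.09 kip·ft.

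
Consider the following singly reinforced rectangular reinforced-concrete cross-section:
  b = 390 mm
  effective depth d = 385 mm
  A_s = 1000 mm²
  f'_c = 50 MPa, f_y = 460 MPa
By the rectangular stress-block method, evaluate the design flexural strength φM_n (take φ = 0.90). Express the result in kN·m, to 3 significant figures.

T = A_s f_y = 1000 × 460 = 460000 N = 460 kN.
From C = T: a = T/(0.85 f'_c b) = 460000/(0.85 × 50 × 390) = 27.75 mm.
M_n = T(d − a/2) = 460 kN × (385 − 13.875) mm = 170.72 kN·m.
φM_n = 0.90 × 170.72 = 153.65 kN·m.

φM_n ≈ 154 kN·m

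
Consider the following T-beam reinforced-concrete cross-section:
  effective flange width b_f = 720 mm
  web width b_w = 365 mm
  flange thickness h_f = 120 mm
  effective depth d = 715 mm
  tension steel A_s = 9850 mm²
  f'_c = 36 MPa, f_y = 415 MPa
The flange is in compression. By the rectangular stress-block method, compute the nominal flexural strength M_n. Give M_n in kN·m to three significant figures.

Tension: T = A_s f_y = 9850 × 415 = 4087750 N.
Try a within the flange: a = T/(0.85 f'_c b_f) = 4087750/(0.85 × 36 × 720) = 185.54 mm.
a = 185.54 > h_f = 120 mm: the block extends into the web. Split into flange-overhang and web parts.
C_f = 0.85 f'_c (b_f − b_w) h_f = 0.85 × 36 × (720 − 365) × 120 = 1303560 N.
Remaining web compression depth: a_w = (T − C_f)/(0.85 f'_c b_w) = (4087750 − 1303560)/(0.85 × 36 × 365) = 249.28 mm.
M_n = C_f(d − h_f/2) + (T − C_f)(d − a_w/2) = 1303560 × (715 − 60) + 2784190 × (715 − 124.64) = 853.83 + 1643.67 = 2497.50 × 10⁶ N·mm.
M_n = 2497.50 kN·m.

M_n ≈ 2500 kN·m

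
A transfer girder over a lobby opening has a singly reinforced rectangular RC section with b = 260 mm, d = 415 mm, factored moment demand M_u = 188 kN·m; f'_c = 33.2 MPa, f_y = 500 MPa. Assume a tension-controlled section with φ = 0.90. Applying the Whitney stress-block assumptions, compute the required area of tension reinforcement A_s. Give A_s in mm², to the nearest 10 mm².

A_s ≈ 1110 mm²

M_n = M_u/φ = 188/0.90 = 208.889 kN·m.
With M_n = 0.85 f'_c a b (d − a/2), solve the quadratic for a:
a = d − √(d² − 2M_n/(0.85 f'_c b)) = 415 − √(415² − 2 × 208.889×10⁶/(0.85 × 33.2 × 260)) = 75.46 mm.
A_s = 0.85 f'_c a b / f_y = 0.85 × 33.2 × 75.46 × 260 / 500 = 1107.3 mm².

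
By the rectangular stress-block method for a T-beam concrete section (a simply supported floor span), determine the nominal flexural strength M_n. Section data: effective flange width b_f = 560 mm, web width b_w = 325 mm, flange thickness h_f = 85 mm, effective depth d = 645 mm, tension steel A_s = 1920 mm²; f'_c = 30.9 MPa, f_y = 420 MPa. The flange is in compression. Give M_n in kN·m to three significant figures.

M_n ≈ 498 kN·m

Tension: T = A_s f_y = 1920 × 420 = 806400 N.
Try a within the flange: a = T/(0.85 f'_c b_f) = 806400/(0.85 × 30.9 × 560) = 54.83 mm.
Since a = 54.83 ≤ h_f = 85 mm, the stress block lies entirely in the flange; analyse as a rectangular beam of width b_f.
M_n = T(d − a/2) = 806400 × (645 − 27.415) = 498.02 × 10⁶ N·mm.
M_n = 498.02 kN·m.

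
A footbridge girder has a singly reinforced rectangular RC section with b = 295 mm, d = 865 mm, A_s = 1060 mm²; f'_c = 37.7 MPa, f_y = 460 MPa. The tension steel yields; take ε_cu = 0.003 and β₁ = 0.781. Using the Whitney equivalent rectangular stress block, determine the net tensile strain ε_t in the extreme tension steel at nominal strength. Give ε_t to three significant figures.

ε_t ≈ 0.0363

a = A_s f_y/(0.85 f'_c b) = 51.58 mm.
β₁ = 0.781, so c = a/β₁ = 51.58/0.781 = 66.04 mm.
From the linear strain diagram with ε_cu = 0.003: ε_t = 0.003 (d − c)/c = 0.003 × (865 − 66.04)/66.04 = 0.0363.
Since ε_t ≥ 0.005, the section is tension-controlled.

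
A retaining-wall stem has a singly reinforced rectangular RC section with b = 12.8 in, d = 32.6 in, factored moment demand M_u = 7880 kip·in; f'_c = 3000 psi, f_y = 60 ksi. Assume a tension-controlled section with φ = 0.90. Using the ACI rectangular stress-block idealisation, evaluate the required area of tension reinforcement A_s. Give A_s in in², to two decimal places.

A_s ≈ 5.25 in²

M_n = M_u/φ = 7880/0.90 = 8755.56 kip·in.
From M_n = 0.85 f'_c a b (d − a/2):
a = d − √(d² − 2M_n/(0.85 f'_c b)) = 32.6 − √(32.6² − 2 × 8755.56/(0.85 × 3 × 12.8)) = 9.659 in.
A_s = 0.85 f'_c a b / f_y = 0.85 × 3 × 9.659 × 12.8 / 60 = 5.254 in².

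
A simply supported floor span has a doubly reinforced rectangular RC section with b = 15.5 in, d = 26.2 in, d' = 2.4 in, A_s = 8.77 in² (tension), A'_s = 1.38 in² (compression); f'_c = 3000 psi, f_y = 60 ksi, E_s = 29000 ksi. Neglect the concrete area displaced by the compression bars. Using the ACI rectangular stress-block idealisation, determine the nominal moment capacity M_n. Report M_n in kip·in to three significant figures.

M_n ≈ 11100 kip·in

Assume both steels yield.
a = (A_s − A'_s) f_y/(0.85 f'_c b) = (8.77 − 1.38) × 60/(0.85 × 3 × 15.5) = 11.218 in.
c = a/β₁ = 11.218/0.85 = 13.198 in; ε'_s = 0.003(c − d')/c = 0.0025 ≥ ε_y = 0.0021, so the compression steel yields.
M_n = (A_s − A'_s) f_y (d − a/2) + A'_s f_y (d − d') = 443.4 × (26.2 − 5.609) + 82.8 × (26.2 − 2.4) = 9130.0 + 1970.6 = 11100.6 kip·in.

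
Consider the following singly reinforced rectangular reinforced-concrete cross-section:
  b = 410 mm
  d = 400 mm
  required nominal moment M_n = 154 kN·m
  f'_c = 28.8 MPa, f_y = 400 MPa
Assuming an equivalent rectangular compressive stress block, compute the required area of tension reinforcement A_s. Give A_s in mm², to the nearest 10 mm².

A_s ≈ 1010 mm²

With M_n = 0.85 f'_c a b (d − a/2), solve the quadratic for a:
a = d − √(d² − 2M_n/(0.85 f'_c b)) = 400 − √(400² − 2 × 154×10⁶/(0.85 × 28.8 × 410)) = 40.40 mm.
A_s = 0.85 f'_c a b / f_y = 0.85 × 28.8 × 40.40 × 410 / 400 = 1013.7 mm².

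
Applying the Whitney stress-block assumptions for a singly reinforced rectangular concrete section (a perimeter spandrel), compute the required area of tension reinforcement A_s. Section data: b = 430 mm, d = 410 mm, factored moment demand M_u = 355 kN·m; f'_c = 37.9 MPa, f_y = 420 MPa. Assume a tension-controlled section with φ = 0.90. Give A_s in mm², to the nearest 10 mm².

M_n = M_u/φ = 355/0.90 = 394.444 kN·m.
With M_n = 0.85 f'_c a b (d − a/2), solve the quadratic for a:
a = d − √(d² − 2M_n/(0.85 f'_c b)) = 410 − √(410² − 2 × 394.444×10⁶/(0.85 × 37.9 × 430)) = 76.61 mm.
A_s = 0.85 f'_c a b / f_y = 0.85 × 37.9 × 76.61 × 430 / 420 = 2526.8 mm².

A_s ≈ 2530 mm²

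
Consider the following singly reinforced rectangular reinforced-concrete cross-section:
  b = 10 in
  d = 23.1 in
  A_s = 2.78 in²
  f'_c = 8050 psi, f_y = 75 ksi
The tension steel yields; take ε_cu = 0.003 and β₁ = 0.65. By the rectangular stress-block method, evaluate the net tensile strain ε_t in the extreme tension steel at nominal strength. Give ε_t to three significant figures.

ε_t ≈ 0.0118

a = A_s f_y/(0.85 f'_c b) = 3.047 in.
β₁ = 0.65, so c = a/β₁ = 3.047/0.65 = 4.688 in.
From the linear strain diagram with ε_cu = 0.003: ε_t = 0.003 (d − c)/c = 0.003 × (23.1 − 4.688)/4.688 = 0.0118.
Since ε_t ≥ 0.005, the section is tension-controlled.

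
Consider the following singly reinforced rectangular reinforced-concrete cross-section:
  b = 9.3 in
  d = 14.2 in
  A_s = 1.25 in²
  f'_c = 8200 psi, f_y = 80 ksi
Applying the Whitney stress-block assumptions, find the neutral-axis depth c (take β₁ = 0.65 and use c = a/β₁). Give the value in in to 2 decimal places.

c ≈ 2.37 in

T = A_s f_y = 1.25 × 80 = 100 kips.
a = T/(0.85 f'_c b) = 100/(0.85 × 8.2 × 9.3) = 1.5427 in.
With β₁ = 0.65, c = a/β₁ = 1.5427/0.65 = 2.37 in.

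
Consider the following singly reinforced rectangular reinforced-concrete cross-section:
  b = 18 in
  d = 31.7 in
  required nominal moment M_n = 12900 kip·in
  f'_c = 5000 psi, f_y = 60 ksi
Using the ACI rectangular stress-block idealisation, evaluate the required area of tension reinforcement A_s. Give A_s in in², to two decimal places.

From M_n = 0.85 f'_c a b (d − a/2):
a = d − √(d² − 2M_n/(0.85 f'_c b)) = 31.7 − √(31.7² − 2 × 12900/(0.85 × 5 × 18)) = 5.861 in.
A_s = 0.85 f'_c a b / f_y = 0.85 × 5 × 5.861 × 18 / 60 = 7.473 in².

A_s ≈ 7.47 in²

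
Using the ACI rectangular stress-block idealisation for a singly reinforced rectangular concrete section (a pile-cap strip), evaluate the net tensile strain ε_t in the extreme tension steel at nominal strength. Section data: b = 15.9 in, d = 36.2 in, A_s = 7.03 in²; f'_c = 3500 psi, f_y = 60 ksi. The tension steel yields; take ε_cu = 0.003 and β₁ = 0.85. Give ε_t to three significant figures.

ε_t ≈ 0.00735

a = A_s f_y/(0.85 f'_c b) = 8.917 in.
β₁ = 0.85, so c = a/β₁ = 8.917/0.85 = 10.491 in.
From the linear strain diagram with ε_cu = 0.003: ε_t = 0.003 (d − c)/c = 0.003 × (36.2 − 10.491)/10.491 = 0.00735.
Since ε_t ≥ 0.005, the section is tension-controlled.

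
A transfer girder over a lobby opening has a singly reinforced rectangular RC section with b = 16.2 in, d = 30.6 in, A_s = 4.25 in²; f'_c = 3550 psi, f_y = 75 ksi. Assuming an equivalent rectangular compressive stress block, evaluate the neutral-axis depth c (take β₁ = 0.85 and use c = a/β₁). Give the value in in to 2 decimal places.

c ≈ 7.67 in

T = A_s f_y = 4.25 × 75 = 318.75 kips.
a = T/(0.85 f'_c b) = 318.75/(0.85 × 3.55 × 16.2) = 6.5206 in.
With β₁ = 0.85, c = a/β₁ = 6.5206/0.85 = 7.67 in.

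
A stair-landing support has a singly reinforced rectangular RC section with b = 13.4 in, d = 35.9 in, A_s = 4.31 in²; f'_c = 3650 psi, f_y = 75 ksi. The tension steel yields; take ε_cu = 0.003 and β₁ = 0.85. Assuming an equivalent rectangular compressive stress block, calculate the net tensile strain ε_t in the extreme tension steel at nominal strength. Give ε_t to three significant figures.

a = A_s f_y/(0.85 f'_c b) = 7.775 in.
β₁ = 0.85, so c = a/β₁ = 7.775/0.85 = 9.147 in.
From the linear strain diagram with ε_cu = 0.003: ε_t = 0.003 (d − c)/c = 0.003 × (35.9 − 9.147)/9.147 = 0.00877.
Since ε_t ≥ 0.005, the section is tension-controlled.

ε_t ≈ 0.00877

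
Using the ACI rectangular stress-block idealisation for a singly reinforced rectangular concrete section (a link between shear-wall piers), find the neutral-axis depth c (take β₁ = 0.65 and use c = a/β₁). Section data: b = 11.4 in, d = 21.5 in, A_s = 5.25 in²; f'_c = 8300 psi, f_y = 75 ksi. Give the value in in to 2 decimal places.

T = A_s f_y = 5.25 × 75 = 393.75 kips.
a = T/(0.85 f'_c b) = 393.75/(0.85 × 8.3 × 11.4) = 4.8957 in.
With β₁ = 0.65, c = a/β₁ = 4.8957/0.65 = 7.53 in.

c ≈ 7.53 in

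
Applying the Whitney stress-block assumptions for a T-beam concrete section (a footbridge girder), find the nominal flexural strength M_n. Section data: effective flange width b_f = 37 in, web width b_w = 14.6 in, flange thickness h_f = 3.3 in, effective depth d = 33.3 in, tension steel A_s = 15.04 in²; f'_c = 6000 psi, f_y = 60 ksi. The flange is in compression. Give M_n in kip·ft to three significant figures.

Tension: T = A_s f_y = 15.04 × 60 = 902.4 kips.
Try a within the flange: a = T/(0.85 f'_c b_f) = 902.4/(0.85 × 6 × 37) = 4.782 in.
a = 4.782 > h_f = 3.3 in: the block extends into the web. Split into flange-overhang and web parts.
C_f = 0.85 f'_c (b_f − b_w) h_f = 0.85 × 6 × (37 − 14.6) × 3.3 = 377.0 kips.
Remaining web compression depth: a_w = (T − C_f)/(0.85 f'_c b_w) = (902.4 − 377.0)/(0.85 × 6 × 14.6) = 7.056 in.
M_n = C_f(d − h_f/2) + (T − C_f)(d − a_w/2) = 377.0 × (33.3 − 1.65) + 525.4 × (33.3 − 3.528) = 11932.1 + 15642.2 = 27574.3 kip·in.
M_n = 27574.3/12 = 2297.86 kip·ft.

M_n ≈ 2300 kip·ft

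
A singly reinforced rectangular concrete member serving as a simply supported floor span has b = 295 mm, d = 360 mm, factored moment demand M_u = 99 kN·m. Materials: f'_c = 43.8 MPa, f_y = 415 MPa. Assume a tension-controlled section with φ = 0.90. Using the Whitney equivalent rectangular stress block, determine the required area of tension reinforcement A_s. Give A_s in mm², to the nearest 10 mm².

A_s ≈ 770 mm²

M_n = M_u/φ = 99/0.90 = 110 kN·m.
With M_n = 0.85 f'_c a b (d − a/2), solve the quadratic for a:
a = d − √(d² − 2M_n/(0.85 f'_c b)) = 360 − √(360² − 2 × 110×10⁶/(0.85 × 43.8 × 295)) = 28.99 mm.
A_s = 0.85 f'_c a b / f_y = 0.85 × 43.8 × 28.99 × 295 / 415 = 767.2 mm².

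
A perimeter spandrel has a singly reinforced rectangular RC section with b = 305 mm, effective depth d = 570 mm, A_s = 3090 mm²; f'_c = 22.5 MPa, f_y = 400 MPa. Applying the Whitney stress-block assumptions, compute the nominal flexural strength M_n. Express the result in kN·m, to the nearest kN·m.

T = A_s f_y = 3090 × 400 = 1236000 N = 1236 kN.
From C = T: a = T/(0.85 f'_c b) = 1236000/(0.85 × 22.5 × 305) = 211.89 mm.
M_n = T(d − a/2) = 1236 kN × (570 − 105.945) mm = 573.57 kN·m.

M_n ≈ 574 kN·m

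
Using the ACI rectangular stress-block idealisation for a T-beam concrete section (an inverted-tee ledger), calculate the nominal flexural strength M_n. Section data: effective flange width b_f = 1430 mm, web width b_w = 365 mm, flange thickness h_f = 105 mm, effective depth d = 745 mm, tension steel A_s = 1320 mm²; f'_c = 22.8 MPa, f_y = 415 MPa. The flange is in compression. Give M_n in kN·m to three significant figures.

M_n ≈ 403 kN·m

Tension: T = A_s f_y = 1320 × 415 = 547800 N.
Try a within the flange: a = T/(0.85 f'_c b_f) = 547800/(0.85 × 22.8 × 1430) = 19.77 mm.
Since a = 19.77 ≤ h_f = 105 mm, the stress block lies entirely in the flange; analyse as a rectangular beam of width b_f.
M_n = T(d − a/2) = 547800 × (745 − 9.885) = 402.70 × 10⁶ N·mm.
M_n = 402.70 kN·m.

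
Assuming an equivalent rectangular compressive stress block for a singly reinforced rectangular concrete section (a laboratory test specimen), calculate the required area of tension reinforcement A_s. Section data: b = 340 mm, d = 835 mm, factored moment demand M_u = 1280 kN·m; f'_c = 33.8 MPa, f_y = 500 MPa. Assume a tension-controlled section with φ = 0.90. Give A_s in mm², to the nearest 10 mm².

M_n = M_u/φ = 1280/0.90 = 1422.22 kN·m.
With M_n = 0.85 f'_c a b (d − a/2), solve the quadratic for a:
a = d − √(d² − 2M_n/(0.85 f'_c b)) = 835 − √(835² − 2 × 1422.22×10⁶/(0.85 × 33.8 × 340)) = 197.79 mm.
A_s = 0.85 f'_c a b / f_y = 0.85 × 33.8 × 197.79 × 340 / 500 = 3864.1 mm².

A_s ≈ 3860 mm²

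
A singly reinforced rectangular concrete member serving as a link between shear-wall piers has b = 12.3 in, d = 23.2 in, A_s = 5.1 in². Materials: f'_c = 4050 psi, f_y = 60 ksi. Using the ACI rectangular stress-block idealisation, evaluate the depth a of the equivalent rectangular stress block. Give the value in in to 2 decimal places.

T = A_s f_y = 5.1 × 60 = 306 kips.
a = T/(0.85 f'_c b) = 306/(0.85 × 4.05 × 12.3) = 7.23 in.

a ≈ 7.23 in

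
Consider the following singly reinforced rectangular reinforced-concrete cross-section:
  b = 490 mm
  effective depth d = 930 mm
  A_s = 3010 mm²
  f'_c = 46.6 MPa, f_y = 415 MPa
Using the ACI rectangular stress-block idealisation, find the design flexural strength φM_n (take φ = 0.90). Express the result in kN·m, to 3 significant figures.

φM_n ≈ 1010 kN·m

T = A_s f_y = 3010 × 415 = 1249150 N = 1249.15 kN.
From C = T: a = T/(0.85 f'_c b) = 1249150/(0.85 × 46.6 × 490) = 64.36 mm.
M_n = T(d − a/2) = 1249.15 kN × (930 − 32.18) mm = 1121.51 kN·m.
φM_n = 0.90 × 1121.51 = 1009.36 kN·m.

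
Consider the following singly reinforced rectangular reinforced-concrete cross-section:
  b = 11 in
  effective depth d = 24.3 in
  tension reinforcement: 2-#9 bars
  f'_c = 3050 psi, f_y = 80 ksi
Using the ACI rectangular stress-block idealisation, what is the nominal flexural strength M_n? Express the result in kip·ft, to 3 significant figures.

A_s = 2 × 1 = 2 in².
T = A_s f_y = 2 × 80 = 160 kips.
a = T/(0.85 f'_c b) = 160/(0.85 × 3.05 × 11) = 5.611 in.
M_n = T(d − a/2) = 160 × (24.3 − 2.8055) = 3439.1 kip·in = 3439.1/12 = 286.59 kip·ft.

M_n ≈ 287 kip·ft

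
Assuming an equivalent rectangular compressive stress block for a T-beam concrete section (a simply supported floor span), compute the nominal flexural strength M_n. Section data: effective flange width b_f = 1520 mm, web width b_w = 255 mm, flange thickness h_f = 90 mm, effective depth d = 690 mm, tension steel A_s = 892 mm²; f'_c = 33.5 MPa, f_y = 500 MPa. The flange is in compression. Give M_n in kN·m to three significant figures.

M_n ≈ 305 kN·m

Tension: T = A_s f_y = 892 × 500 = 446000 N.
Try a within the flange: a = T/(0.85 f'_c b_f) = 446000/(0.85 × 33.5 × 1520) = 10.30 mm.
Since a = 10.30 ≤ h_f = 90 mm, the stress block lies entirely in the flange; analyse as a rectangular beam of width b_f.
M_n = T(d − a/2) = 446000 × (690 − 5.15) = 305.44 × 10⁶ N·mm.
M_n = 305.44 kN·m.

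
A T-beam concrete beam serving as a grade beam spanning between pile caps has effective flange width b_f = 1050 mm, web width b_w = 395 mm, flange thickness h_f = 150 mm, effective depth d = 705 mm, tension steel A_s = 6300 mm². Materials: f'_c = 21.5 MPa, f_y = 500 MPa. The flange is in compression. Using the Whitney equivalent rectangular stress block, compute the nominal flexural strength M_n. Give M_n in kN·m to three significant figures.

Tension: T = A_s f_y = 6300 × 500 = 3150000 N.
Try a within the flange: a = T/(0.85 f'_c b_f) = 3150000/(0.85 × 21.5 × 1050) = 164.16 mm.
a = 164.16 > h_f = 150 mm: the block extends into the web. Split into flange-overhang and web parts.
C_f = 0.85 f'_c (b_f − b_w) h_f = 0.85 × 21.5 × (1050 − 395) × 150 = 1795519 N.
Remaining web compression depth: a_w = (T − C_f)/(0.85 f'_c b_w) = (3150000 − 1795519)/(0.85 × 21.5 × 395) = 187.64 mm.
M_n = C_f(d − h_f/2) + (T − C_f)(d − a_w/2) = 1795519 × (705 − 75) + 1354481 × (705 − 93.82) = 1131.18 + 827.83 = 1959.01 × 10⁶ N·mm.
M_n = 1959.01 kN·m.

M_n ≈ 1960 kN·m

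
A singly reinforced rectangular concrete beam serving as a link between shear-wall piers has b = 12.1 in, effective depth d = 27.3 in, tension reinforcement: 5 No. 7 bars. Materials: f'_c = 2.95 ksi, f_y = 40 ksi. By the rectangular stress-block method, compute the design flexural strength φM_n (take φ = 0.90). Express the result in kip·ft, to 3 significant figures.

φM_n ≈ 228 kip·ft

A_s = 5 × 0.6 = 3 in².
T = A_s f_y = 3 × 40 = 120 kips.
a = T/(0.85 f'_c b) = 120/(0.85 × 2.95 × 12.1) = 3.955 in.
M_n = T(d − a/2) = 120 × (27.3 − 1.9775) = 3038.7 kip·in = 3038.7/12 = 253.23 kip·ft.
φM_n = 0.90 × 253.23 = 227.91 kip·ft.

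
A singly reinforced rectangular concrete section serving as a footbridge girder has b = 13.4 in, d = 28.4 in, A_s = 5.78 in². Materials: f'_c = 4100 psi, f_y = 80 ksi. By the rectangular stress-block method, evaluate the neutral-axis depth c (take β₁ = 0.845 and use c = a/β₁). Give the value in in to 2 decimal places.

c ≈ 11.72 in

T = A_s f_y = 5.78 × 80 = 462.4 kips.
a = T/(0.85 f'_c b) = 462.4/(0.85 × 4.1 × 13.4) = 9.9017 in.
With β₁ = 0.845, c = a/β₁ = 9.9017/0.845 = 11.72 in.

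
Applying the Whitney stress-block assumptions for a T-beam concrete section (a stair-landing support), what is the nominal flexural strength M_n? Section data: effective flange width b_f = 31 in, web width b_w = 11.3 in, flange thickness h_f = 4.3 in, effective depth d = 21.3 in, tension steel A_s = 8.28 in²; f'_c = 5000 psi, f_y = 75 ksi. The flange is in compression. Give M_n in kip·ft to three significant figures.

M_n ≈ 979 kip·ft

Tension: T = A_s f_y = 8.28 × 75 = 621 kips.
Try a within the flange: a = T/(0.85 f'_c b_f) = 621/(0.85 × 5 × 31) = 4.713 in.
a = 4.713 > h_f = 4.3 in: the block extends into the web. Split into flange-overhang and web parts.
C_f = 0.85 f'_c (b_f − b_w) h_f = 0.85 × 5 × (31 − 11.3) × 4.3 = 360.0 kips.
Remaining web compression depth: a_w = (T − C_f)/(0.85 f'_c b_w) = (621 − 360.0)/(0.85 × 5 × 11.3) = 5.435 in.
M_n = C_f(d − h_f/2) + (T − C_f)(d − a_w/2) = 360.0 × (21.3 − 2.15) + 261 × (21.3 − 2.7175) = 6894.0 + 4850.0 = 11744.0 kip·in.
M_n = 11744.0/12 = 978.67 kip·ft.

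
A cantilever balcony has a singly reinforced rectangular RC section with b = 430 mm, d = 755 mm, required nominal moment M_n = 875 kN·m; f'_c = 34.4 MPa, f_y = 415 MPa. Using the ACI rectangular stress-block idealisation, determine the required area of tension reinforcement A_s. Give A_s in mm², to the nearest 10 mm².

With M_n = 0.85 f'_c a b (d − a/2), solve the quadratic for a:
a = d − √(d² − 2M_n/(0.85 f'_c b)) = 755 − √(755² − 2 × 875×10⁶/(0.85 × 34.4 × 430)) = 98.62 mm.
A_s = 0.85 f'_c a b / f_y = 0.85 × 34.4 × 98.62 × 430 / 415 = 2987.9 mm².

A_s ≈ 2990 mm²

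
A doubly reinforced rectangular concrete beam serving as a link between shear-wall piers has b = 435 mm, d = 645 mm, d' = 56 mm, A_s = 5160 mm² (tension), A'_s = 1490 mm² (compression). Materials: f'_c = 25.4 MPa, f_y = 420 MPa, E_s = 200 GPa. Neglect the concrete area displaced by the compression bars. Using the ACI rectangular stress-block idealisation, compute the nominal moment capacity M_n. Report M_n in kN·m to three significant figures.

Assume both tension and compression steel yield.
Net tension couple steel: A_s − A'_s = 3670 mm².
a = (A_s − A'_s) f_y / (0.85 f'_c b) = 1541400/(0.85 × 25.4 × 435) = 164.12 mm.
c = a/β₁ = 164.12/0.85 = 193.08 mm; ε'_s = 0.003(c − d')/c = 0.0021 ≥ f_y/E_s = 0.0021, so compression steel does yield.
M_n = (A_s − A'_s) f_y (d − a/2) + A'_s f_y (d − d') = [1541400 × (645 − 82.06) + 625800 × (645 − 56)] × 10⁻⁶ = 867.72 + 368.60 = 1236.32 kN·m.

M_n ≈ 1240 kN·m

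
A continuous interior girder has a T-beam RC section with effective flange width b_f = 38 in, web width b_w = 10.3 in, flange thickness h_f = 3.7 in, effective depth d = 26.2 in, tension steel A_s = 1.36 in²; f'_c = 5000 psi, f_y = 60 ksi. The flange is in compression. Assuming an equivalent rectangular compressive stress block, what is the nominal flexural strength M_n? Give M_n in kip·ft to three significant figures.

Tension: T = A_s f_y = 1.36 × 60 = 81.6 kips.
Try a within the flange: a = T/(0.85 f'_c b_f) = 81.6/(0.85 × 5 × 38) = 0.505 in.
Since a = 0.505 ≤ h_f = 3.7 in, the stress block lies entirely in the flange; analyse as a rectangular beam of width b_f.
M_n = T(d − a/2) = 81.6 × (26.2 − 0.2525) = 2117.3 kip·in.
M_n = 2117.3/12 = 176.44 kip·ft.

M_n ≈ 176 kip·ft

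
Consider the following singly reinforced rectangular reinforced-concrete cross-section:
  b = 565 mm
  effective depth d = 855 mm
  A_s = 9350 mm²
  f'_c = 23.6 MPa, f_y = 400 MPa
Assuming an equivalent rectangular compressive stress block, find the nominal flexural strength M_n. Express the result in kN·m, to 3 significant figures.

M_n ≈ 2580 kN·m

T = A_s f_y = 9350 × 400 = 3740000 N = 3740 kN.
From C = T: a = T/(0.85 f'_c b) = 3740000/(0.85 × 23.6 × 565) = 329.98 mm.
M_n = T(d − a/2) = 3740 kN × (855 − 164.99) mm = 2580.64 kN·m.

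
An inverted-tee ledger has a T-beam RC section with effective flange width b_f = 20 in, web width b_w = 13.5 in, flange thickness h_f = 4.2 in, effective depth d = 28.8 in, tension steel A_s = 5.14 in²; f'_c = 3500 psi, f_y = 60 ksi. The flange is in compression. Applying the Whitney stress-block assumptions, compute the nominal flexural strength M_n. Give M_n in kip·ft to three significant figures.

Tension: T = A_s f_y = 5.14 × 60 = 308.4 kips.
Try a within the flange: a = T/(0.85 f'_c b_f) = 308.4/(0.85 × 3.5 × 20) = 5.183 in.
a = 5.183 > h_f = 4.2 in: the block extends into the web. Split into flange-overhang and web parts.
C_f = 0.85 f'_c (b_f − b_w) h_f = 0.85 × 3.5 × (20 − 13.5) × 4.2 = 81.2 kips.
Remaining web compression depth: a_w = (T − C_f)/(0.85 f'_c b_w) = (308.4 − 81.2)/(0.85 × 3.5 × 13.5) = 5.657 in.
M_n = C_f(d − h_f/2) + (T − C_f)(d − a_w/2) = 81.2 × (28.8 − 2.1) + 227.2 × (28.8 − 2.8285) = 2168.0 + 5900.7 = 8068.7 kip·in.
M_n = 8068.7/12 = 672.39 kip·ft.

M_n ≈ 672 kip·ft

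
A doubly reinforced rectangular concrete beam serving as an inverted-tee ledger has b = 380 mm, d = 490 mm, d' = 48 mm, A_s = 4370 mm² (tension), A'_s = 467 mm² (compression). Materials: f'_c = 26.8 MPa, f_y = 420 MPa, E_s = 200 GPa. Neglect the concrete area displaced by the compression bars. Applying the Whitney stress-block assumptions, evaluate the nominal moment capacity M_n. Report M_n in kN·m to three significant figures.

Assume both tension and compression steel yield.
Net tension couple steel: A_s − A'_s = 3903 mm².
a = (A_s − A'_s) f_y / (0.85 f'_c b) = 1639260/(0.85 × 26.8 × 380) = 189.37 mm.
c = a/β₁ = 189.37/0.85 = 222.79 mm; ε'_s = 0.003(c − d')/c = 0.0024 ≥ f_y/E_s = 0.0021, so compression steel does yield.
M_n = (A_s − A'_s) f_y (d − a/2) + A'_s f_y (d − d') = [1639260 × (490 − 94.685) + 196140 × (490 − 48)] × 10⁻⁶ = 648.02 + 86.69 = 734.71 kN·m.

M_n ≈ 735 kN·m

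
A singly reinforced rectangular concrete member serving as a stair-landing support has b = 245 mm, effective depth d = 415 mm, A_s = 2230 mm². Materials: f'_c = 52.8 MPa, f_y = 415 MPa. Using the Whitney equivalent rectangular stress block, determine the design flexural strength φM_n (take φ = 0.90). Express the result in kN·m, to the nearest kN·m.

φM_n ≈ 311 kN·m

T = A_s f_y = 2230 × 415 = 925450 N = 925.45 kN.
From C = T: a = T/(0.85 f'_c b) = 925450/(0.85 × 52.8 × 245) = 84.17 mm.
M_n = T(d − a/2) = 925.45 kN × (415 − 42.085) mm = 345.11 kN·m.
φM_n = 0.90 × 345.11 = 310.60 kN·m.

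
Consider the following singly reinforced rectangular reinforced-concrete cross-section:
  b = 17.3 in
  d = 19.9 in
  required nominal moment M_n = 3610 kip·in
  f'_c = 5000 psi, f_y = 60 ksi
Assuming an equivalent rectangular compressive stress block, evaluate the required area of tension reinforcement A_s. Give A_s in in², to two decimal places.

A_s ≈ 3.24 in²

From M_n = 0.85 f'_c a b (d − a/2):
a = d − √(d² − 2M_n/(0.85 f'_c b)) = 19.9 − √(19.9² − 2 × 3610/(0.85 × 5 × 17.3)) = 2.643 in.
A_s = 0.85 f'_c a b / f_y = 0.85 × 5 × 2.643 × 17.3 / 60 = 3.239 in².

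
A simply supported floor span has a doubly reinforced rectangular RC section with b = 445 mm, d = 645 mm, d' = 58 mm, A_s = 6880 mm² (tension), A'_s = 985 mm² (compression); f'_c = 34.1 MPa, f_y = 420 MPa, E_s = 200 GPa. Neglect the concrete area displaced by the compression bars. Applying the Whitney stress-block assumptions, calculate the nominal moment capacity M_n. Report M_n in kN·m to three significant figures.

Assume both tension and compression steel yield.
Net tension couple steel: A_s − A'_s = 5895 mm².
a = (A_s − A'_s) f_y / (0.85 f'_c b) = 2475900/(0.85 × 34.1 × 445) = 191.96 mm.
c = a/β₁ = 191.96/0.806 = 238.16 mm; ε'_s = 0.003(c − d')/c = 0.0023 ≥ f_y/E_s = 0.0021, so compression steel does yield.
M_n = (A_s − A'_s) f_y (d − a/2) + A'_s f_y (d − d') = [2475900 × (645 − 95.98) + 413700 × (645 − 58)] × 10⁻⁶ = 1359.32 + 242.84 = 1602.16 kN·m.

M_n ≈ 1600 kN·m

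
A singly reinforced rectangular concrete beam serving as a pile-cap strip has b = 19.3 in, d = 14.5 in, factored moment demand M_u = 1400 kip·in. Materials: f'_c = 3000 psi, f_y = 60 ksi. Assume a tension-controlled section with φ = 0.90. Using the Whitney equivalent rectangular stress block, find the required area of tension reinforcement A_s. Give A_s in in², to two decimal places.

A_s ≈ 1.95 in²

M_n = M_u/φ = 1400/0.90 = 1555.56 kip·in.
From M_n = 0.85 f'_c a b (d − a/2):
a = d − √(d² − 2M_n/(0.85 f'_c b)) = 14.5 − √(14.5² − 2 × 1555.56/(0.85 × 3 × 19.3)) = 2.374 in.
A_s = 0.85 f'_c a b / f_y = 0.85 × 3 × 2.374 × 19.3 / 60 = 1.947 in².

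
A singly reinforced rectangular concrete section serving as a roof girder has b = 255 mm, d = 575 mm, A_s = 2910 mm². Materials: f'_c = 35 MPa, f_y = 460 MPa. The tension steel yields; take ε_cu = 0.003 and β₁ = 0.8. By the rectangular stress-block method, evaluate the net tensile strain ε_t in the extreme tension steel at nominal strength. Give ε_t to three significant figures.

a = A_s f_y/(0.85 f'_c b) = 176.45 mm.
β₁ = 0.8, so c = a/β₁ = 176.45/0.8 = 220.56 mm.
From the linear strain diagram with ε_cu = 0.003: ε_t = 0.003 (d − c)/c = 0.003 × (575 − 220.56)/220.56 = 0.00482.
ε_t is between 0.004 and 0.005 — transition zone.

ε_t ≈ 0.00482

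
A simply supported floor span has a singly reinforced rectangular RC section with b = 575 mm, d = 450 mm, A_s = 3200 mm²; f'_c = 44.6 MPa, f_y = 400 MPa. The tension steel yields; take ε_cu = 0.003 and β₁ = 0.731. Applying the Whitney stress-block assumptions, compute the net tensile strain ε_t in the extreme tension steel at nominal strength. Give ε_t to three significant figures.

a = A_s f_y/(0.85 f'_c b) = 58.72 mm.
β₁ = 0.731, so c = a/β₁ = 58.72/0.731 = 80.33 mm.
From the linear strain diagram with ε_cu = 0.003: ε_t = 0.003 (d − c)/c = 0.003 × (450 − 80.33)/80.33 = 0.0138.
Since ε_t ≥ 0.005, the section is tension-controlled.

ε_t ≈ 0.0138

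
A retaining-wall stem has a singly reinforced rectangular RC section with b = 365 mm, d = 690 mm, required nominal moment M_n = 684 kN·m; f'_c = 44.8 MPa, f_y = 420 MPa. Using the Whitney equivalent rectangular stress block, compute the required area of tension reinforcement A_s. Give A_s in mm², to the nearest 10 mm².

A_s ≈ 2500 mm²

With M_n = 0.85 f'_c a b (d − a/2), solve the quadratic for a:
a = d − √(d² − 2M_n/(0.85 f'_c b)) = 690 − √(690² − 2 × 684×10⁶/(0.85 × 44.8 × 365)) = 75.45 mm.
A_s = 0.85 f'_c a b / f_y = 0.85 × 44.8 × 75.45 × 365 / 420 = 2496.9 mm².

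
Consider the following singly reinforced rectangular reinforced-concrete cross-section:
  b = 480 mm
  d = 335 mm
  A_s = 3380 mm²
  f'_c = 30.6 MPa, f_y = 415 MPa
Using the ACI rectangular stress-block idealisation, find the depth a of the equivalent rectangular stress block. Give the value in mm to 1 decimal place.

T = A_s f_y = 3380 × 415 = 1402700 N = 1402.7 kN.
Setting C = 0.85 f'_c a b equal to T: a = 1402700/(0.85 × 30.6 × 480) = 112.4 mm.

a ≈ 112.4 mm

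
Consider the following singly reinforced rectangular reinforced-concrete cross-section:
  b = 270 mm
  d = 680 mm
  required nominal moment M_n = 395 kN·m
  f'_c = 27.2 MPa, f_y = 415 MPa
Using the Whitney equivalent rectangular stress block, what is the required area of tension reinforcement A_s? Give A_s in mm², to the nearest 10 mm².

With M_n = 0.85 f'_c a b (d − a/2), solve the quadratic for a:
a = d − √(d² − 2M_n/(0.85 f'_c b)) = 680 − √(680² − 2 × 395×10⁶/(0.85 × 27.2 × 270)) = 100.48 mm.
A_s = 0.85 f'_c a b / f_y = 0.85 × 27.2 × 100.48 × 270 / 415 = 1511.4 mm².

A_s ≈ 1510 mm²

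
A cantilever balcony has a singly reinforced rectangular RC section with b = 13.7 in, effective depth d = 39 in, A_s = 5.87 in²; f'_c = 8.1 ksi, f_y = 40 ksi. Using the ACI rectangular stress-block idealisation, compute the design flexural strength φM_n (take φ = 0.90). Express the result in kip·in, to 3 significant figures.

φM_n ≈ 7980 kip·in

T = A_s f_y = 5.87 × 40 = 234.8 kips.
a = T/(0.85 f'_c b) = 234.8/(0.85 × 8.1 × 13.7) = 2.489 in.
M_n = T(d − a/2) = 234.8 × (39 − 1.2445) = 8865.0 kip·in.
φM_n = 0.90 × 8865.0 = 7978.5 kip·in.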